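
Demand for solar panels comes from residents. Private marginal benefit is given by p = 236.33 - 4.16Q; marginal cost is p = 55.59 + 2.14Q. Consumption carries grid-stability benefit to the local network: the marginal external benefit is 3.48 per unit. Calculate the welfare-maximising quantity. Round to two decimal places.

Social marginal benefit = demand + MEB = 239.81 - 4.16Q.
Set SMB = MC: 239.81 - 4.16Q = 55.59 + 2.14Q → Q* = 29.2413.

Q* = 29.24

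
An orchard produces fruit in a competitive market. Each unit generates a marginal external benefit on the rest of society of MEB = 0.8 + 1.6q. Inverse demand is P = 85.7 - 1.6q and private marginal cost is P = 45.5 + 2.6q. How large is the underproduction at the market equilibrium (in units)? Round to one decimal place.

6.2 units

Market equilibrium (private): 45.5 + 2.6q = 85.7 - 1.6q → q_m = 9.5714.
Social marginal cost = private MC − MEB = 44.7 + q.
Set SMC = demand: 44.7 + q = 85.7 - 1.6q → q* = 15.7692.
Gap = |9.5714 − 15.7692| = 6.1978.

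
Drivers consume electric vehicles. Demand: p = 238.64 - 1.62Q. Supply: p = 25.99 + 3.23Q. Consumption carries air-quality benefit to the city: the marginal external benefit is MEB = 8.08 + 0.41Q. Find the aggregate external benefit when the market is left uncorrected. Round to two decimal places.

Market equilibrium (private): 25.99 + 3.23Q = 238.64 - 1.62Q → Q_m = 43.8454.
Total external benefit = ∫₀^{Q_m} (8.08 + 0.41Q) dQ = 8.08×43.8454 + ½×0.41×43.8454² = 748.3667.

748.37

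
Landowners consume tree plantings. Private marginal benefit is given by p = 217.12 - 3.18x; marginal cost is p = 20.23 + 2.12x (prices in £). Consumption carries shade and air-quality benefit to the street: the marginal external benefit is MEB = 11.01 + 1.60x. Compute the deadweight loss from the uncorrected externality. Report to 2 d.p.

Market equilibrium (private): 20.23 + 2.12x = 217.12 - 3.18x → x_m = 37.1491.
Social marginal benefit = demand + MEB = 228.13 - 1.58x.
Set SMB = MC: 228.13 - 1.58x = 20.23 + 2.12x → x* = 56.1892.
Between x* and x_m the wedge SMB − MC runs linearly from 0 to MEB(x_m), so the loss is a triangle.
DWL = ½ × 19.0401 × 70.4485 = 670.6732.

DWL = £670.67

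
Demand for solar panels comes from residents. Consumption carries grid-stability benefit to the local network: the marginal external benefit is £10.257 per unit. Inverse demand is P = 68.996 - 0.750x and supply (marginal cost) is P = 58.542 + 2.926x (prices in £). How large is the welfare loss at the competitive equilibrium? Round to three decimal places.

DWL = £14.310

Market equilibrium (private): 58.542 + 2.926x = 68.996 - 0.750x → x_m = 2.8439.
Social marginal benefit = demand + MEB = 79.253 - 0.750x.
Set SMB = MC: 79.253 - 0.750x = 58.542 + 2.926x → x* = 5.6341.
Height of the DWL triangle at x_m is SMB(x_m) − MC(x_m) = MEB(x_m) = 10.2570.
DWL = ½ × 2.7902 × 10.2570 = 14.3095.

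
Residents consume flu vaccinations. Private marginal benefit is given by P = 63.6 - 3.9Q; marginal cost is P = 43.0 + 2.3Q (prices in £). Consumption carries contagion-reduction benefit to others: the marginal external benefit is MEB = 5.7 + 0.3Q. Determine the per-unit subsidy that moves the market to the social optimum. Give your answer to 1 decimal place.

subsidy = £7.0 per unit

Social marginal benefit = demand + MEB = 69.3 - 3.6Q.
Set SMB = MC: 69.3 - 3.6Q = 43.0 + 2.3Q → Q* = 4.4576.
The Pigouvian subsidy equals MEB at Q*: 5.7 + 0.3×4.4576 = 7.0373.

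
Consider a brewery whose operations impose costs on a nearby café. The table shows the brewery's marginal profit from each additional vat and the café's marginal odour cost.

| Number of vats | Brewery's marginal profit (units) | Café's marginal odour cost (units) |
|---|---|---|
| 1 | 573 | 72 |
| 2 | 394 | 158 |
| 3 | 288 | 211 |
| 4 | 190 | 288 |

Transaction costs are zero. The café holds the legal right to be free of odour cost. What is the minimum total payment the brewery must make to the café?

Efficient level: marginal profit ≥ marginal odour cost through level 3, so k* = 3.
With the café holding the right, the brewery must at least compensate total damage at k*: 72 + 158 + 211 = 441.

441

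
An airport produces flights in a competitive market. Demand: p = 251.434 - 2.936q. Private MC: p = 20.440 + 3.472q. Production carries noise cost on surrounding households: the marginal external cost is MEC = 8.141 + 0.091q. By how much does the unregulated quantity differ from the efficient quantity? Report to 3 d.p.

Market equilibrium (private): 20.440 + 3.472q = 251.434 - 2.936q → q_m = 36.0478.
Social marginal cost = private MC + MEC = 28.581 + 3.563q.
Set SMC = demand: 28.581 + 3.563q = 251.434 - 2.936q → q* = 34.2904.
Gap = |36.0478 − 34.2904| = 1.7574.

1.757 units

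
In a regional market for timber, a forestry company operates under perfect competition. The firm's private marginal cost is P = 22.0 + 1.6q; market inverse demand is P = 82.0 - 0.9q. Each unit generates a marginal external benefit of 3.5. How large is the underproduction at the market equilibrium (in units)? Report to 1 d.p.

1.4 units

Market equilibrium (private): 22.0 + 1.6q = 82.0 - 0.9q → q_m = 24.0000.
Social marginal cost = private MC − MEB = 18.5 + 1.6q.
Set SMC = demand: 18.5 + 1.6q = 82.0 - 0.9q → q* = 25.4000.
Gap = |24.0000 − 25.4000| = 1.4000.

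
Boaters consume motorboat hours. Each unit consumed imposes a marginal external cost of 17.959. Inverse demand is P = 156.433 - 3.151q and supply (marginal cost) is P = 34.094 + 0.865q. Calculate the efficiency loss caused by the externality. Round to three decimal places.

DWL = 40.155

Market equilibrium (private): 34.094 + 0.865q = 156.433 - 3.151q → q_m = 30.4629.
Social marginal benefit = demand − MEC = 138.474 - 3.151q.
Set SMB = MC: 138.474 - 3.151q = 34.094 + 0.865q → q* = 25.9910.
The welfare-loss triangle has base |q_m − q*| and height MEC(q_m) (the vertical gap between SMB and MC is zero at q* and MEC at q_m).
DWL = ½ × 4.4719 × 17.9590 = 40.1554.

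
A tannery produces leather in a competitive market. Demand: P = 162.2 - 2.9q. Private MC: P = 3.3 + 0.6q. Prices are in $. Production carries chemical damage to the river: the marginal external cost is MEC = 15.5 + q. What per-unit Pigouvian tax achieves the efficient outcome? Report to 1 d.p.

tax = $47.4 per unit

Social marginal cost = private MC + MEC = 18.8 + 1.6q.
Set SMC = demand: 18.8 + 1.6q = 162.2 - 2.9q → q* = 31.8667.
The Pigouvian tax equals MEC at q*: 15.5 + 1.0×31.8667 = 47.3667.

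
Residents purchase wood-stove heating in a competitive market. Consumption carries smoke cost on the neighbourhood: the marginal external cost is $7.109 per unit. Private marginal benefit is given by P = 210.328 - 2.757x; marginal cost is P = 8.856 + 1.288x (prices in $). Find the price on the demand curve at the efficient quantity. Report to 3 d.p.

P = $77.854

Social marginal benefit = demand − MEC = 203.219 - 2.757x.
Set SMB = MC: 203.219 - 2.757x = 8.856 + 1.288x → x* = 48.0502.
Consumer price on the demand curve at x*: 210.328 − 2.757×48.0502 = 77.8536.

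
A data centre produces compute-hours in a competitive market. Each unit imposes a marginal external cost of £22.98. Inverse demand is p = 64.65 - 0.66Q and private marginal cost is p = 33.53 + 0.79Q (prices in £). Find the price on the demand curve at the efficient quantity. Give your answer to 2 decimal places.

Social marginal cost = private MC + MEC = 56.51 + 0.79Q.
Set SMC = demand: 56.51 + 0.79Q = 64.65 - 0.66Q → Q* = 5.6138.
Consumer price on the demand curve at Q*: 64.65 − 0.66×5.6138 = 60.9449.

P = £60.94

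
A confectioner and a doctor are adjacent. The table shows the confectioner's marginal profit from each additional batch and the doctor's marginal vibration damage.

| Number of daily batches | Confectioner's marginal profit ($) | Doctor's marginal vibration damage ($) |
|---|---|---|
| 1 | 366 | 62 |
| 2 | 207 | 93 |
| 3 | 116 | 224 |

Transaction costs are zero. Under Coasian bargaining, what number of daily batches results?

Bargaining reaches the level where marginal profit last exceeds marginal vibration damage.
That holds through level 2 (207 ≥ 93) but not at 3 (116 < 224).

2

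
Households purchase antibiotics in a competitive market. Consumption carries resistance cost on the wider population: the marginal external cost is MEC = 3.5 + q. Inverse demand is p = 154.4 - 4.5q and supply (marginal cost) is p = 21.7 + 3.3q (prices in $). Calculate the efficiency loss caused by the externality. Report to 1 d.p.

Market equilibrium (private): 21.7 + 3.3q = 154.4 - 4.5q → q_m = 17.0128.
Social marginal benefit = demand − MEC = 150.9 - 5.5q.
Set SMB = MC: 150.9 - 5.5q = 21.7 + 3.3q → q* = 14.6818.
The welfare-loss triangle has base |q_m − q*| and height MEC(q_m) (the vertical gap between SMB and MC is zero at q* and MEC at q_m).
DWL = ½ × 2.3310 × 20.5128 = 23.9077.

DWL = $23.9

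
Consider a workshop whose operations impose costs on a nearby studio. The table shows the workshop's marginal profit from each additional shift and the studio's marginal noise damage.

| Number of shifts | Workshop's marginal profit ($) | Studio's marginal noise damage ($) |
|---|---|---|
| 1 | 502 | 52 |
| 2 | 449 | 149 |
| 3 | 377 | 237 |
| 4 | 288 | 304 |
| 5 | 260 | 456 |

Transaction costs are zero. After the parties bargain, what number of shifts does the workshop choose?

3

Bargaining reaches the level where marginal profit last exceeds marginal noise damage.
That holds through level 3 (377 ≥ 237) but not at 4 (288 < 304).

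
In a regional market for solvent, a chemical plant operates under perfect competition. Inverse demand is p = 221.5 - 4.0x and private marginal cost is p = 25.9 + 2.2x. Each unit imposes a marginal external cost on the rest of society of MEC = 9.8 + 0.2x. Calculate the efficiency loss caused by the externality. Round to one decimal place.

DWL = 20.3

Market equilibrium (private): 25.9 + 2.2x = 221.5 - 4.0x → x_m = 31.5484.
Social marginal cost = private MC + MEC = 35.7 + 2.4x.
Set SMC = demand: 35.7 + 2.4x = 221.5 - 4.0x → x* = 29.0313.
Height of the DWL triangle at x_m is SMC(x_m) − demand(x_m) = MEC(x_m) = 16.1097.
DWL = ½ × 2.5171 × 16.1097 = 20.2749.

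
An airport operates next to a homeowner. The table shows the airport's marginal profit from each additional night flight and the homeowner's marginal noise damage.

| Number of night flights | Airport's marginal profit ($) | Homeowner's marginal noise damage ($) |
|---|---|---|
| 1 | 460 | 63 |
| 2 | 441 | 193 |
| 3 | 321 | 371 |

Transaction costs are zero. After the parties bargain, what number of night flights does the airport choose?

2

Bargaining reaches the level where marginal profit last exceeds marginal noise damage.
That holds through level 2 (441 ≥ 193) but not at 3 (321 < 371).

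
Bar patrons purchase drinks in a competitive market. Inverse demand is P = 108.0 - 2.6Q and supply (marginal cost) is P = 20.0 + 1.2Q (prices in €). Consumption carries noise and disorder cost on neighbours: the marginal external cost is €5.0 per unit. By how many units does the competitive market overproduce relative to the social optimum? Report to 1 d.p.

Market equilibrium (private): 20.0 + 1.2Q = 108.0 - 2.6Q → Q_m = 23.1579.
Social marginal benefit = demand − MEC = 103.0 - 2.6Q.
Set SMB = MC: 103.0 - 2.6Q = 20.0 + 1.2Q → Q* = 21.8421.
Gap = |23.1579 − 21.8421| = 1.3158.

1.3 units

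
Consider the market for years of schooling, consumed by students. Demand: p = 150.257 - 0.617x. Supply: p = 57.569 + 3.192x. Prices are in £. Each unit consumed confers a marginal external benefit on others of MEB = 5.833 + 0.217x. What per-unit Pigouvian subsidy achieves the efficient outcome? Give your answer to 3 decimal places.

subsidy = £11.785 per unit

Social marginal benefit = demand + MEB = 156.090 - 0.400x.
Set SMB = MC: 156.090 - 0.400x = 57.569 + 3.192x → x* = 27.4279.
The Pigouvian subsidy equals MEB at x*: 5.833 + 0.217×27.4279 = 11.7849.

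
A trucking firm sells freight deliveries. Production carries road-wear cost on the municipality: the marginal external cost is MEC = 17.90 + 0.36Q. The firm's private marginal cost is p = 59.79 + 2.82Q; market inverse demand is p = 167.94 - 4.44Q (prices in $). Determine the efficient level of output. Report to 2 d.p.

Q* = 11.84

Social marginal cost = private MC + MEC = 77.69 + 3.18Q.
Set SMC = demand: 77.69 + 3.18Q = 167.94 - 4.44Q → Q* = 11.8438.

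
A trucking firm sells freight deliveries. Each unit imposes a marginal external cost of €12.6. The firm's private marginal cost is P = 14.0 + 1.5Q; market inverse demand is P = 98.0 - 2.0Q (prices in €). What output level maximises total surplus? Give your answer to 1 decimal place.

Q* = 20.4

Social marginal cost = private MC + MEC = 26.6 + 1.5Q.
Set SMC = demand: 26.6 + 1.5Q = 98.0 - 2.0Q → Q* = 20.4000.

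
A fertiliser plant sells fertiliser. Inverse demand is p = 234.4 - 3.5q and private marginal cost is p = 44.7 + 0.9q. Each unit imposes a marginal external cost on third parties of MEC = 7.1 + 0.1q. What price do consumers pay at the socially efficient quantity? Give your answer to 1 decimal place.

Social marginal cost = private MC + MEC = 51.8 + q.
Set SMC = demand: 51.8 + q = 234.4 - 3.5q → q* = 40.5778.
Consumer price on the demand curve at q*: 234.4 − 3.5×40.5778 = 92.3777.

P = 92.4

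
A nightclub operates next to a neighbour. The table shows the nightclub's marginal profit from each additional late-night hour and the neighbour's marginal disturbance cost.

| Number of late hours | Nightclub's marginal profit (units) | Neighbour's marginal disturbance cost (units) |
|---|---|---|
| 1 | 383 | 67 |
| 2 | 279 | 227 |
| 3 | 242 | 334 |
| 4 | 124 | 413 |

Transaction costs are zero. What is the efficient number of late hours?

2

Bargaining reaches the level where marginal profit last exceeds marginal disturbance cost.
That holds through level 2 (279 ≥ 227) but not at 3 (242 < 334).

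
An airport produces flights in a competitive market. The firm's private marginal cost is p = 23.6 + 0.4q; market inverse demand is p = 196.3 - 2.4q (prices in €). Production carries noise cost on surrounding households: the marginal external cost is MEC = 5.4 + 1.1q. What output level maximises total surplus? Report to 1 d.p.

q* = 42.9

Social marginal cost = private MC + MEC = 29.0 + 1.5q.
Set SMC = demand: 29.0 + 1.5q = 196.3 - 2.4q → q* = 42.8974.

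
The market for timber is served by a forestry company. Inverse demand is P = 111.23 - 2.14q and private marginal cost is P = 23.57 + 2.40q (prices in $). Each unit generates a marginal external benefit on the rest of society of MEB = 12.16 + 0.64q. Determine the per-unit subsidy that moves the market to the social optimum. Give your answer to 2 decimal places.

Social marginal cost = private MC − MEB = 11.41 + 1.76q.
Set SMC = demand: 11.41 + 1.76q = 111.23 - 2.14q → q* = 25.5949.
The Pigouvian subsidy equals MEB at q*: 12.16 + 0.64×25.5949 = 28.5407.

subsidy = $28.54 per unit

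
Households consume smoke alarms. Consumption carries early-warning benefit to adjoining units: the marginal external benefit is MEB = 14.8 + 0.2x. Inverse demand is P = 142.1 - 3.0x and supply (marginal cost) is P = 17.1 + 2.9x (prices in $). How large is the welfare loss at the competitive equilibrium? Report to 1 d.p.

DWL = $31.8

Market equilibrium (private): 17.1 + 2.9x = 142.1 - 3.0x → x_m = 21.1864.
Social marginal benefit = demand + MEB = 156.9 - 2.8x.
Set SMB = MC: 156.9 - 2.8x = 17.1 + 2.9x → x* = 24.5263.
Between x* and x_m the wedge SMB − MC runs linearly from 0 to MEB(x_m), so the loss is a triangle.
DWL = ½ × 3.3399 × 19.0373 = 31.7913.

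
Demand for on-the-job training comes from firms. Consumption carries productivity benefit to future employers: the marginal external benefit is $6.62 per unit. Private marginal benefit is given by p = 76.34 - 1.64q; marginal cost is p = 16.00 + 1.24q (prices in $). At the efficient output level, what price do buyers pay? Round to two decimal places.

P = $38.21

Social marginal benefit = demand + MEB = 82.96 - 1.64q.
Set SMB = MC: 82.96 - 1.64q = 16.00 + 1.24q → q* = 23.2500.
Consumer price on the demand curve at q*: 76.34 − 1.64×23.2500 = 38.2100.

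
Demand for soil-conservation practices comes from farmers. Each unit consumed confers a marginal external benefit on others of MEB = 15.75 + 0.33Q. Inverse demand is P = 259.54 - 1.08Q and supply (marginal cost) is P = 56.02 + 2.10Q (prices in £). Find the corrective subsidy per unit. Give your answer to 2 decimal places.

Social marginal benefit = demand + MEB = 275.29 - 0.75Q.
Set SMB = MC: 275.29 - 0.75Q = 56.02 + 2.10Q → Q* = 76.9368.
The Pigouvian subsidy equals MEB at Q*: 15.75 + 0.33×76.9368 = 41.1391.

subsidy = £41.14 per unit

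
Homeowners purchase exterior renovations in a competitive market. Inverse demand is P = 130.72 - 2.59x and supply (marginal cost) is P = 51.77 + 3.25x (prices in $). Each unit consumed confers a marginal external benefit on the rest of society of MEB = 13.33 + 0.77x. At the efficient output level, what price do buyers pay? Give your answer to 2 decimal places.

Social marginal benefit = demand + MEB = 144.05 - 1.82x.
Set SMB = MC: 144.05 - 1.82x = 51.77 + 3.25x → x* = 18.2012.
Consumer price on the demand curve at x*: 130.72 − 2.59×18.2012 = 83.5789.

P = $83.58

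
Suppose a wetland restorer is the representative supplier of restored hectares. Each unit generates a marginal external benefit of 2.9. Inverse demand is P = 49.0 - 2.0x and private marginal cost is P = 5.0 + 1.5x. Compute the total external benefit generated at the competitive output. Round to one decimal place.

Market equilibrium (private): 5.0 + 1.5x = 49.0 - 2.0x → x_m = 12.5714.
Total external benefit = MEB × x_m = 2.9 × 12.5714 = 36.4571.

36.5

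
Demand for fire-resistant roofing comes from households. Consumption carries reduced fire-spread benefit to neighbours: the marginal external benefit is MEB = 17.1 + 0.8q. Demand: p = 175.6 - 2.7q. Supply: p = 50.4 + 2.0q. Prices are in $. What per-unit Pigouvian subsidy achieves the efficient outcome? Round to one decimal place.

Social marginal benefit = demand + MEB = 192.7 - 1.9q.
Set SMB = MC: 192.7 - 1.9q = 50.4 + 2.0q → q* = 36.4872.
The Pigouvian subsidy equals MEB at q*: 17.1 + 0.8×36.4872 = 46.2898.

subsidy = $46.3 per unit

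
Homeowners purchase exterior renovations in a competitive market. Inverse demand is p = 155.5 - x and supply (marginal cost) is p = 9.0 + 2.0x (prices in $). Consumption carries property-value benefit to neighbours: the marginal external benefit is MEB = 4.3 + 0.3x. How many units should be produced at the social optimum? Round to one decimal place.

x* = 55.9

Social marginal benefit = demand + MEB = 159.8 - 0.7x.
Set SMB = MC: 159.8 - 0.7x = 9.0 + 2.0x → x* = 55.8519.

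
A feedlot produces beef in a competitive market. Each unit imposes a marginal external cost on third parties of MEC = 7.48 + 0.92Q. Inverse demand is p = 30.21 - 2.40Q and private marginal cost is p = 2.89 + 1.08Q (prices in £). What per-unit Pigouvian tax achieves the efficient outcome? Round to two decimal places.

tax = £11.63 per unit

Social marginal cost = private MC + MEC = 10.37 + 2.00Q.
Set SMC = demand: 10.37 + 2.00Q = 30.21 - 2.40Q → Q* = 4.5091.
The Pigouvian tax equals MEC at Q*: 7.48 + 0.92×4.5091 = 11.6284.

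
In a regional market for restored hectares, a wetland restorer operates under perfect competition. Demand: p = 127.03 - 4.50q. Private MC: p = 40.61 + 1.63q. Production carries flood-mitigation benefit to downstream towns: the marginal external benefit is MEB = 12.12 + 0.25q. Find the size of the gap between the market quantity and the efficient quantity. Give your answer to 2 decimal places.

Market equilibrium (private): 40.61 + 1.63q = 127.03 - 4.50q → q_m = 14.0979.
Social marginal cost = private MC − MEB = 28.49 + 1.38q.
Set SMC = demand: 28.49 + 1.38q = 127.03 - 4.50q → q* = 16.7585.
Gap = |14.0979 − 16.7585| = 2.6606.

2.66 units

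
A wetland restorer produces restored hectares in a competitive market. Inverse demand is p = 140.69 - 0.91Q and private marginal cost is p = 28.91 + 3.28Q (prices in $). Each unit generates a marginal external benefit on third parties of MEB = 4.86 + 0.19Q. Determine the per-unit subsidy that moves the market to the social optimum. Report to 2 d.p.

subsidy = $10.40 per unit

Social marginal cost = private MC − MEB = 24.05 + 3.09Q.
Set SMC = demand: 24.05 + 3.09Q = 140.69 - 0.91Q → Q* = 29.1600.
The Pigouvian subsidy equals MEB at Q*: 4.86 + 0.19×29.1600 = 10.4004.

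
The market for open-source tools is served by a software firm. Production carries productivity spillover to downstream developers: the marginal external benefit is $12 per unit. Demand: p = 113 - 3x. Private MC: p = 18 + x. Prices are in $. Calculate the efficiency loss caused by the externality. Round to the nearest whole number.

Market equilibrium (private): 18 + x = 113 - 3x → x_m = 23.7500.
Social marginal cost = private MC − MEB = 6 + x.
Set SMC = demand: 6 + x = 113 - 3x → x* = 26.7500.
Height of the DWL triangle at x_m is demand(x_m) − SMC(x_m) = MEB(x_m) = 12.0000.
DWL = ½ × 3.0000 × 12.0000 = 18.0000.

DWL = $18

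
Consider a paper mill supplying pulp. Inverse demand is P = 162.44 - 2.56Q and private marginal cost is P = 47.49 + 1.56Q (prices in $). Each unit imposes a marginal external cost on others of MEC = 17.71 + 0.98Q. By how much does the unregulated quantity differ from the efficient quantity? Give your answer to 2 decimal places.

Market equilibrium (private): 47.49 + 1.56Q = 162.44 - 2.56Q → Q_m = 27.9005.
Social marginal cost = private MC + MEC = 65.20 + 2.54Q.
Set SMC = demand: 65.20 + 2.54Q = 162.44 - 2.56Q → Q* = 19.0667.
Gap = |27.9005 − 19.0667| = 8.8338.

8.83 units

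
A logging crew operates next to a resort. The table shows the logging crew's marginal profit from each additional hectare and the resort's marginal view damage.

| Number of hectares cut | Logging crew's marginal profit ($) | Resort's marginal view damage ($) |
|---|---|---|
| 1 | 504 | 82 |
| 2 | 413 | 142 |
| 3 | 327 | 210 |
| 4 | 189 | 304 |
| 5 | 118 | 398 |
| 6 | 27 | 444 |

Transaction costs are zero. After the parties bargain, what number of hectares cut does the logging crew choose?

Bargaining reaches the level where marginal profit last exceeds marginal view damage.
That holds through level 3 (327 ≥ 210) but not at 4 (189 < 304).

3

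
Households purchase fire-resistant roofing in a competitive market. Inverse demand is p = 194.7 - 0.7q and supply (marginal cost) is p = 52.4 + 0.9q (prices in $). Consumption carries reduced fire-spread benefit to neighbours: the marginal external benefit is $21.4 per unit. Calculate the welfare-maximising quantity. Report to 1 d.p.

q* = 102.3

Social marginal benefit = demand + MEB = 216.1 - 0.7q.
Set SMB = MC: 216.1 - 0.7q = 52.4 + 0.9q → q* = 102.3125.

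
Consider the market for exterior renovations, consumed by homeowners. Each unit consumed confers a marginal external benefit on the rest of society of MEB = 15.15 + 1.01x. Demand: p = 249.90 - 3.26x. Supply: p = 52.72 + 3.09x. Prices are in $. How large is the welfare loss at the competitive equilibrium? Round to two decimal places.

Market equilibrium (private): 52.72 + 3.09x = 249.90 - 3.26x → x_m = 31.0520.
Social marginal benefit = demand + MEB = 265.05 - 2.25x.
Set SMB = MC: 265.05 - 2.25x = 52.72 + 3.09x → x* = 39.7622.
Between x* and x_m the wedge SMB − MC runs linearly from 0 to MEB(x_m), so the loss is a triangle.
DWL = ½ × 8.7102 × 46.5125 = 202.5666.

DWL = $202.57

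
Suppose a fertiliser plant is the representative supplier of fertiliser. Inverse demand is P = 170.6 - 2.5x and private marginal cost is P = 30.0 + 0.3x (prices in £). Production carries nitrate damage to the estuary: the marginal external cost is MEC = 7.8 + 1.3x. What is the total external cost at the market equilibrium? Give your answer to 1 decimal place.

Market equilibrium (private): 30.0 + 0.3x = 170.6 - 2.5x → x_m = 50.2143.
Total external cost = ∫₀^{x_m} (7.8 + 1.3x) dx = 7.8×50.2143 + ½×1.3×50.2143² = 2030.6309.

£2030.6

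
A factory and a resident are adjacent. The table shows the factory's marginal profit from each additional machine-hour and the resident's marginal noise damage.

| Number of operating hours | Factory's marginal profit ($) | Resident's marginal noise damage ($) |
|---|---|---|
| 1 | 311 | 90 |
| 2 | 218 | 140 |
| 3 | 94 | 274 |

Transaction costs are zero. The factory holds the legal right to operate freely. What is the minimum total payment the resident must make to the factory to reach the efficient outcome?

Left alone the factory would choose level 3 (marginal profit stays positive).
Efficient level: k* = 2 (marginal profit ≥ marginal noise damage through 2).
The resident must at least cover the factory's forgone profit from cutting 3→2: 94 = 94.

$94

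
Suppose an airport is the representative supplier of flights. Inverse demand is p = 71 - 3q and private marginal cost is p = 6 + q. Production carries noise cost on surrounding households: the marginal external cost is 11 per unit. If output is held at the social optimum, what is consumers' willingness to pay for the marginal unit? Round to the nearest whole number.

P = 31

Social marginal cost = private MC + MEC = 17 + q.
Set SMC = demand: 17 + q = 71 - 3q → q* = 13.5000.
Consumer price on the demand curve at q*: 71 − 3×13.5000 = 30.5000.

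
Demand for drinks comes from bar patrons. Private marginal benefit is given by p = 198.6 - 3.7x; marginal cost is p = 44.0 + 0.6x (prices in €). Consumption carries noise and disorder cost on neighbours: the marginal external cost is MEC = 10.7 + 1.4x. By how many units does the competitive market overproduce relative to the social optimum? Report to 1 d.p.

10.7 units

Market equilibrium (private): 44.0 + 0.6x = 198.6 - 3.7x → x_m = 35.9535.
Social marginal benefit = demand − MEC = 187.9 - 5.1x.
Set SMB = MC: 187.9 - 5.1x = 44.0 + 0.6x → x* = 25.2456.
Gap = |35.9535 − 25.2456| = 10.7079.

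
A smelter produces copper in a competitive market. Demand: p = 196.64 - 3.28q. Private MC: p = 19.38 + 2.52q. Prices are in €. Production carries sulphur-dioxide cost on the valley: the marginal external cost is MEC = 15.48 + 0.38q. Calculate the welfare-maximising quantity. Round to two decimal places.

Social marginal cost = private MC + MEC = 34.86 + 2.90q.
Set SMC = demand: 34.86 + 2.90q = 196.64 - 3.28q → q* = 26.1780.

q* = 26.18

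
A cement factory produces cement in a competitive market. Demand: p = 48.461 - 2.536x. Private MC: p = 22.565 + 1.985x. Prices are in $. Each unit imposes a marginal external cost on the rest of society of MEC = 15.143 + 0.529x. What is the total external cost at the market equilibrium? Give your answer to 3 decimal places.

$95.416

Market equilibrium (private): 22.565 + 1.985x = 48.461 - 2.536x → x_m = 5.7279.
Total external cost = ∫₀^{x_m} (15.143 + 0.529x) dx = 15.143×5.7279 + ½×0.529×5.7279² = 95.4155.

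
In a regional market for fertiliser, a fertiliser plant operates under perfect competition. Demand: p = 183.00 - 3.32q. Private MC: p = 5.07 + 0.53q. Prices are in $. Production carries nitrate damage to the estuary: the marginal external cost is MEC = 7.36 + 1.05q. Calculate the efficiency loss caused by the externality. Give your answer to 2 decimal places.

DWL = $318.70

Market equilibrium (private): 5.07 + 0.53q = 183.00 - 3.32q → q_m = 46.2156.
Social marginal cost = private MC + MEC = 12.43 + 1.58q.
Set SMC = demand: 12.43 + 1.58q = 183.00 - 3.32q → q* = 34.8102.
Between q* and q_m the wedge SMC − demand runs linearly from 0 to MEC(q_m), so the loss is a triangle.
DWL = ½ × 11.4054 × 55.8864 = 318.7034.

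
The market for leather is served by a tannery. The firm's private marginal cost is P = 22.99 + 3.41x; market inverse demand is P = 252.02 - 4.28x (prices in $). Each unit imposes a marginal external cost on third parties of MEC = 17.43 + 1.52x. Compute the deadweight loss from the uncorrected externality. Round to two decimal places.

DWL = $213.42

Market equilibrium (private): 22.99 + 3.41x = 252.02 - 4.28x → x_m = 29.7828.
Social marginal cost = private MC + MEC = 40.42 + 4.93x.
Set SMC = demand: 40.42 + 4.93x = 252.02 - 4.28x → x* = 22.9750.
The welfare-loss triangle has base |x_m − x*| and height MEC(x_m) (the vertical gap between SMC and demand is zero at x* and MEC at x_m).
DWL = ½ × 6.8078 × 62.6999 = 213.4242.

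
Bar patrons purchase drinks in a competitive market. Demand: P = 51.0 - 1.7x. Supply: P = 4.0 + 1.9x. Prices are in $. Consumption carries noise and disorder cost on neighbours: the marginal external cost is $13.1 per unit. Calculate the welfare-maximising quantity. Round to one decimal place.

x* = 9.4

Social marginal benefit = demand − MEC = 37.9 - 1.7x.
Set SMB = MC: 37.9 - 1.7x = 4.0 + 1.9x → x* = 9.4167.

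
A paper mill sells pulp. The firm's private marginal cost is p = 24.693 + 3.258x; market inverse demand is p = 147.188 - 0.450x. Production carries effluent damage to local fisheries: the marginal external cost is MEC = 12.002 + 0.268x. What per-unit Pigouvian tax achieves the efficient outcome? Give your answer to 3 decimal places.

tax = 19.450 per unit

Social marginal cost = private MC + MEC = 36.695 + 3.526x.
Set SMC = demand: 36.695 + 3.526x = 147.188 - 0.450x → x* = 27.7900.
The Pigouvian tax equals MEC at x*: 12.002 + 0.268×27.7900 = 19.4497.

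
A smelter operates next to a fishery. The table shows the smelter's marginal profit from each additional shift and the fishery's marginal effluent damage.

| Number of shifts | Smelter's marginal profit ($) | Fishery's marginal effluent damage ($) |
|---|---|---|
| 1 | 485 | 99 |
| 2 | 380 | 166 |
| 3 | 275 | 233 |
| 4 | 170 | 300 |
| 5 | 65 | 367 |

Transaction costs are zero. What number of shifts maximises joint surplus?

3

Bargaining reaches the level where marginal profit last exceeds marginal effluent damage.
That holds through level 3 (275 ≥ 233) but not at 4 (170 < 300).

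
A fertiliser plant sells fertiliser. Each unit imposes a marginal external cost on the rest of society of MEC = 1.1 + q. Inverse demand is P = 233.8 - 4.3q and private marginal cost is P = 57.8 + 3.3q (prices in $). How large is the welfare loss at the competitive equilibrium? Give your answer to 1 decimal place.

Market equilibrium (private): 57.8 + 3.3q = 233.8 - 4.3q → q_m = 23.1579.
Social marginal cost = private MC + MEC = 58.9 + 4.3q.
Set SMC = demand: 58.9 + 4.3q = 233.8 - 4.3q → q* = 20.3372.
Height of the DWL triangle at q_m is SMC(q_m) − demand(q_m) = MEC(q_m) = 24.2579.
DWL = ½ × 2.8207 × 24.2579 = 34.2121.

DWL = $34.2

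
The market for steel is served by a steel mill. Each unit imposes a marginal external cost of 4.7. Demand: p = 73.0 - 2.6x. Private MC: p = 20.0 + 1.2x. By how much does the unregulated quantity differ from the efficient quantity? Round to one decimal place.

1.2 units

Market equilibrium (private): 20.0 + 1.2x = 73.0 - 2.6x → x_m = 13.9474.
Social marginal cost = private MC + MEC = 24.7 + 1.2x.
Set SMC = demand: 24.7 + 1.2x = 73.0 - 2.6x → x* = 12.7105.
Gap = |13.9474 − 12.7105| = 1.2369.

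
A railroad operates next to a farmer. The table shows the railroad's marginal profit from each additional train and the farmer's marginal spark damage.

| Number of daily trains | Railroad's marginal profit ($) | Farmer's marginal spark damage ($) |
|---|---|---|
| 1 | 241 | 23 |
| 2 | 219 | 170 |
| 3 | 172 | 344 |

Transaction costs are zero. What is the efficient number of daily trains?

2

Bargaining reaches the level where marginal profit last exceeds marginal spark damage.
That holds through level 2 (219 ≥ 170) but not at 3 (172 < 344).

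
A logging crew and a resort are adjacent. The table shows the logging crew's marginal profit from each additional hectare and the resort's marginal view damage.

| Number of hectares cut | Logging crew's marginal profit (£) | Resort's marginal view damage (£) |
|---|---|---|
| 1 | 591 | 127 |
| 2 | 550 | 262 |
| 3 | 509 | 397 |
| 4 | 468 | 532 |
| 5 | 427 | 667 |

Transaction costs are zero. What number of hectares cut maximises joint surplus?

3

Bargaining reaches the level where marginal profit last exceeds marginal view damage.
That holds through level 3 (509 ≥ 397) but not at 4 (468 < 532).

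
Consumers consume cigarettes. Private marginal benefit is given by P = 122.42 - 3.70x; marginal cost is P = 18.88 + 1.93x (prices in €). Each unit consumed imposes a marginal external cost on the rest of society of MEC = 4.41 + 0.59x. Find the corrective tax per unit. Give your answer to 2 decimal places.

Social marginal benefit = demand − MEC = 118.01 - 4.29x.
Set SMB = MC: 118.01 - 4.29x = 18.88 + 1.93x → x* = 15.9373.
The Pigouvian tax equals MEC at x*: 4.41 + 0.59×15.9373 = 13.8130.

tax = €13.81 per unit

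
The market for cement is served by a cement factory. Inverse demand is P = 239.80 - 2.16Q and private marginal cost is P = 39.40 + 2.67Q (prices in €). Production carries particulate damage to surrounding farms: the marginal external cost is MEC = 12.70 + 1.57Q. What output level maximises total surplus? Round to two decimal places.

Social marginal cost = private MC + MEC = 52.10 + 4.24Q.
Set SMC = demand: 52.10 + 4.24Q = 239.80 - 2.16Q → Q* = 29.3281.

Q* = 29.33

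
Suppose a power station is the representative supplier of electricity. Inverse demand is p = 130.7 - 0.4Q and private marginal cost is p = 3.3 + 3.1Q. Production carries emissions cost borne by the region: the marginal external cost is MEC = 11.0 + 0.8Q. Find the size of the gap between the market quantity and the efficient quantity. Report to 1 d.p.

Market equilibrium (private): 3.3 + 3.1Q = 130.7 - 0.4Q → Q_m = 36.4000.
Social marginal cost = private MC + MEC = 14.3 + 3.9Q.
Set SMC = demand: 14.3 + 3.9Q = 130.7 - 0.4Q → Q* = 27.0698.
Gap = |36.4000 − 27.0698| = 9.3302.

9.3 units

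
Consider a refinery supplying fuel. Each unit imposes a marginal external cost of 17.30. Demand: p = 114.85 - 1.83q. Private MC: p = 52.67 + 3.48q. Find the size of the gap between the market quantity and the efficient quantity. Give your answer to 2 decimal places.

Market equilibrium (private): 52.67 + 3.48q = 114.85 - 1.83q → q_m = 11.7100.
Social marginal cost = private MC + MEC = 69.97 + 3.48q.
Set SMC = demand: 69.97 + 3.48q = 114.85 - 1.83q → q* = 8.4520.
Gap = |11.7100 − 8.4520| = 3.2580.

3.26 units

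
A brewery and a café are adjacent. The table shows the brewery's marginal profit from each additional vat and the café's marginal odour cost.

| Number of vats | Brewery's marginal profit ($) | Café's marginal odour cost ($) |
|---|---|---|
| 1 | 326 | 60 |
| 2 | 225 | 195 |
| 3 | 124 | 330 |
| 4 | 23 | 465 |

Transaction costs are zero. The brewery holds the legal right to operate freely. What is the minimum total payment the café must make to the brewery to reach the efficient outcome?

$147

Left alone the brewery would choose level 4 (marginal profit stays positive).
Efficient level: k* = 2 (marginal profit ≥ marginal odour cost through 2).
The café must at least cover the brewery's forgone profit from cutting 4→2: 124 + 23 = 147.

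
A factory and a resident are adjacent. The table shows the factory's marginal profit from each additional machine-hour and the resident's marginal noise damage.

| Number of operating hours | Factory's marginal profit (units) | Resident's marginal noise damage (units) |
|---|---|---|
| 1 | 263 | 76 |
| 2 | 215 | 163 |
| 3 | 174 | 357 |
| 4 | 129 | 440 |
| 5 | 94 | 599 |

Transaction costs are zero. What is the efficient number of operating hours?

Bargaining reaches the level where marginal profit last exceeds marginal noise damage.
That holds through level 2 (215 ≥ 163) but not at 3 (174 < 357).

2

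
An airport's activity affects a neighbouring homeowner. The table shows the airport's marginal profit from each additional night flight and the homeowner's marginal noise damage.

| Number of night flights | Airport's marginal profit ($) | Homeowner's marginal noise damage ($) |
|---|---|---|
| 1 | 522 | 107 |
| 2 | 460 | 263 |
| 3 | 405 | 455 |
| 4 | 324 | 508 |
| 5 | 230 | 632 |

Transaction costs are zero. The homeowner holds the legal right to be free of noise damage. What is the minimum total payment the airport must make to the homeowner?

$370

Efficient level: marginal profit ≥ marginal noise damage through level 2, so k* = 2.
With the homeowner holding the right, the airport must at least compensate total damage at k*: 107 + 263 = 370.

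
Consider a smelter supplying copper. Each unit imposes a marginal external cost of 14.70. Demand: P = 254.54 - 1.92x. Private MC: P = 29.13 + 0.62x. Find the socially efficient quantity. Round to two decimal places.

x* = 82.96

Social marginal cost = private MC + MEC = 43.83 + 0.62x.
Set SMC = demand: 43.83 + 0.62x = 254.54 - 1.92x → x* = 82.9567.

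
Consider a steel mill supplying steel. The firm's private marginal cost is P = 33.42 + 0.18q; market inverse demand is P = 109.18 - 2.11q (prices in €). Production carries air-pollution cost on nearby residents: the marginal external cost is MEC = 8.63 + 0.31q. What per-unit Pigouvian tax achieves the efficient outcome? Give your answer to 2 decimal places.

tax = €16.63 per unit

Social marginal cost = private MC + MEC = 42.05 + 0.49q.
Set SMC = demand: 42.05 + 0.49q = 109.18 - 2.11q → q* = 25.8192.
The Pigouvian tax equals MEC at q*: 8.63 + 0.31×25.8192 = 16.6340.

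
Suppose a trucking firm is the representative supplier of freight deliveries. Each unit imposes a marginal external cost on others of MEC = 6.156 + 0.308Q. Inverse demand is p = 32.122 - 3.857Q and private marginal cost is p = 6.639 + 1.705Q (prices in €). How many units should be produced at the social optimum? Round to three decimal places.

Social marginal cost = private MC + MEC = 12.795 + 2.013Q.
Set SMC = demand: 12.795 + 2.013Q = 32.122 - 3.857Q → Q* = 3.2925.

Q* = 3.293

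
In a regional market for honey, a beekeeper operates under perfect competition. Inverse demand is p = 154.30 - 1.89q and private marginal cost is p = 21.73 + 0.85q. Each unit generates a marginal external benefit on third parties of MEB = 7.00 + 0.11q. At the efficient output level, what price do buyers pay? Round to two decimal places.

P = 54.00

Social marginal cost = private MC − MEB = 14.73 + 0.74q.
Set SMC = demand: 14.73 + 0.74q = 154.30 - 1.89q → q* = 53.0684.
Consumer price on the demand curve at q*: 154.30 − 1.89×53.0684 = 54.0007.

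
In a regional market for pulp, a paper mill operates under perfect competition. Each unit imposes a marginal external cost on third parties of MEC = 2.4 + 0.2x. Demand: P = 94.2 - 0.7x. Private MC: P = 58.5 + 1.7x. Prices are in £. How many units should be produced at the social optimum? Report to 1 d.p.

x* = 12.8

Social marginal cost = private MC + MEC = 60.9 + 1.9x.
Set SMC = demand: 60.9 + 1.9x = 94.2 - 0.7x → x* = 12.8077.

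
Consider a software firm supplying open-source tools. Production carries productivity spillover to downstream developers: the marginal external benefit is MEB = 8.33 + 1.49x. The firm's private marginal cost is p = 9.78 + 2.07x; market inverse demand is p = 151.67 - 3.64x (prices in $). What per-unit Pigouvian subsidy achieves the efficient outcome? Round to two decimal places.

subsidy = $61.37 per unit

Social marginal cost = private MC − MEB = 1.45 + 0.58x.
Set SMC = demand: 1.45 + 0.58x = 151.67 - 3.64x → x* = 35.5972.
The Pigouvian subsidy equals MEB at x*: 8.33 + 1.49×35.5972 = 61.3698.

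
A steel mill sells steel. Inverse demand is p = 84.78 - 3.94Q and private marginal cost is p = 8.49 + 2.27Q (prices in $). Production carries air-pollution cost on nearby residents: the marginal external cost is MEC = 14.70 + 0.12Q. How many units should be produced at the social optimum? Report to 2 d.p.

Social marginal cost = private MC + MEC = 23.19 + 2.39Q.
Set SMC = demand: 23.19 + 2.39Q = 84.78 - 3.94Q → Q* = 9.7299.

Q* = 9.73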